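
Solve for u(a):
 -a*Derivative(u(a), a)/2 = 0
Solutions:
 u(a) = C1


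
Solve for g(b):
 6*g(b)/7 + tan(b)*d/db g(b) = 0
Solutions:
 g(b) = C1/sin(b)^(6/7)


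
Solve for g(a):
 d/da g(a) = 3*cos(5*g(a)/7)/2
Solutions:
 -3*a/2 - 7*log(sin(5*g(a)/7) - 1)/10 + 7*log(sin(5*g(a)/7) + 1)/10 = C1


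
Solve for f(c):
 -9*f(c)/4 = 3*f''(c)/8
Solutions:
 f(c) = C1*sin(sqrt(6)*c) + C2*cos(sqrt(6)*c)


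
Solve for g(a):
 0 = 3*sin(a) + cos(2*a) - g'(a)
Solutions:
 g(a) = C1 + sin(2*a)/2 - 3*cos(a)


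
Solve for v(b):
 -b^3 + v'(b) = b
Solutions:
 v(b) = C1 + b^4/4 + b^2/2


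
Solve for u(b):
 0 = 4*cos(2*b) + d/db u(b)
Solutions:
 u(b) = C1 - 2*sin(2*b)


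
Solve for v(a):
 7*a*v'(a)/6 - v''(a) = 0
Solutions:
 v(a) = C1 + C2*erfi(sqrt(21)*a/6)


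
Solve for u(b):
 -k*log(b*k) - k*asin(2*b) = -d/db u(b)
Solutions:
 u(b) = C1 + k*(b*log(b*k) + b*asin(2*b) - b + sqrt(1 - 4*b^2)/2)


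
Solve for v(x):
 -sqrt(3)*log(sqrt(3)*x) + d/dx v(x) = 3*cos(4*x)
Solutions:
 v(x) = C1 + sqrt(3)*x*(log(x) - 1) + sqrt(3)*x*log(3)/2 + 3*sin(4*x)/4


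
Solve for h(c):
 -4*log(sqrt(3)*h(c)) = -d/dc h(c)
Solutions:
 -Integral(1/(2*log(_y) + log(3)), (_y, h(c)))/2 = C1 - c


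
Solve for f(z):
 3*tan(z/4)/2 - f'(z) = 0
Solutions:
 f(z) = C1 - 6*log(cos(z/4))


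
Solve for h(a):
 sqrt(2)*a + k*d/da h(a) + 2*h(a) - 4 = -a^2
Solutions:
 h(a) = C1*exp(-2*a/k) - a^2/2 + a*k/2 - sqrt(2)*a/2 - k^2/4 + sqrt(2)*k/4 + 2


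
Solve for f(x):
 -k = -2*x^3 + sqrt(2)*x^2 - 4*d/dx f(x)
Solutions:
 f(x) = C1 + k*x/4 - x^4/8 + sqrt(2)*x^3/12


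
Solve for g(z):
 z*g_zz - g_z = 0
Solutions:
 g(z) = C1 + C2*z^2


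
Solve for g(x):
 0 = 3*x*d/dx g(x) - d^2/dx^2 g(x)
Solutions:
 g(x) = C1 + C2*erfi(sqrt(6)*x/2)


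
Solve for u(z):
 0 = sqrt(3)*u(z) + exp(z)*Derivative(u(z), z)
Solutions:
 u(z) = C1*exp(sqrt(3)*exp(-z))


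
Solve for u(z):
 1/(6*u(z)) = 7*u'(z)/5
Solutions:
 u(z) = -sqrt(C1 + 105*z)/21
 u(z) = sqrt(C1 + 105*z)/21


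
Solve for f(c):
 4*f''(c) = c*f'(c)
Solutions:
 f(c) = C1 + C2*erfi(sqrt(2)*c/4)


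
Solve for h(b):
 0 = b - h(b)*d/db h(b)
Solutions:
 h(b) = -sqrt(C1 + b^2)
 h(b) = sqrt(C1 + b^2)


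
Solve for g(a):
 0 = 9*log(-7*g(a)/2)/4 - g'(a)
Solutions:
 -4*Integral(1/(log(-_y) - log(2) + log(7)), (_y, g(a)))/9 = C1 - a


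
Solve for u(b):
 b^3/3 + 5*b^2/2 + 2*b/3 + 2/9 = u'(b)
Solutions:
 u(b) = C1 + b^4/12 + 5*b^3/6 + b^2/3 + 2*b/9


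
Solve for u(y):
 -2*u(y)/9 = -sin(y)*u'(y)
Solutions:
 u(y) = C1*(cos(y) - 1)^(1/9)/(cos(y) + 1)^(1/9)


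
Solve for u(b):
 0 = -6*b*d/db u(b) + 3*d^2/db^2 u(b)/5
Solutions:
 u(b) = C1 + C2*erfi(sqrt(5)*b)


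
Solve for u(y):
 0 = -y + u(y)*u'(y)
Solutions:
 u(y) = -sqrt(C1 + y^2)
 u(y) = sqrt(C1 + y^2)


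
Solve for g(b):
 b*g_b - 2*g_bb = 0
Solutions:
 g(b) = C1 + C2*erfi(b/2)


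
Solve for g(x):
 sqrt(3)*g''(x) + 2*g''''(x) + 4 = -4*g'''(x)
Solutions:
 g(x) = C1 + C2*x + C3*exp(x*(-1 + sqrt(2)*sqrt(2 - sqrt(3))/2)) + C4*exp(-x*(sqrt(2)*sqrt(2 - sqrt(3))/2 + 1)) - 2*sqrt(3)*x^2/3


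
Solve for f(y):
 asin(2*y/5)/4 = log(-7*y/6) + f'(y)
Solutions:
 f(y) = C1 - y*log(-y) + y*asin(2*y/5)/4 - y*log(7) + y + y*log(6) + sqrt(25 - 4*y^2)/8


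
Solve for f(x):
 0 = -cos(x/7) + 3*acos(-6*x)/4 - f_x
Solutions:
 f(x) = C1 + 3*x*acos(-6*x)/4 + sqrt(1 - 36*x^2)/8 - 7*sin(x/7)


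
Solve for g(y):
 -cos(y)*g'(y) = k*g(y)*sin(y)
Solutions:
 g(y) = C1*exp(k*log(cos(y)))


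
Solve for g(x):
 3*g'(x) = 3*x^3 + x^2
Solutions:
 g(x) = C1 + x^4/4 + x^3/9


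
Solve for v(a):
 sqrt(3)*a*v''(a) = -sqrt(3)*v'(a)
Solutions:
 v(a) = C1 + C2*log(a)


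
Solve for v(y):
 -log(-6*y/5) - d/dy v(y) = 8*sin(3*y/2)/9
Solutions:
 v(y) = C1 - y*log(-y) - y*log(6) + y + y*log(5) + 16*cos(3*y/2)/27


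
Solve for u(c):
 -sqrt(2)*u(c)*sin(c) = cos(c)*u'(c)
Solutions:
 u(c) = C1*cos(c)^(sqrt(2))


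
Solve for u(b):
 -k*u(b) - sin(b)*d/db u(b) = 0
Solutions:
 u(b) = C1*exp(k*(-log(cos(b) - 1) + log(cos(b) + 1))/2)


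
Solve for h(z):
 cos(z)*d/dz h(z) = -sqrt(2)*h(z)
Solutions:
 h(z) = C1*(sin(z) - 1)^(sqrt(2)/2)/(sin(z) + 1)^(sqrt(2)/2)


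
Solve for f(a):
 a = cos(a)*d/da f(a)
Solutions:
 f(a) = C1 + Integral(a/cos(a), a)


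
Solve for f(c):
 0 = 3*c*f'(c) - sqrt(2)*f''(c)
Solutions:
 f(c) = C1 + C2*erfi(2^(1/4)*sqrt(3)*c/2)


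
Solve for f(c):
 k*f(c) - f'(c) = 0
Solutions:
 f(c) = C1*exp(c*k)


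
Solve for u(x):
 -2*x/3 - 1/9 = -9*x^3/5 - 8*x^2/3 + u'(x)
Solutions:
 u(x) = C1 + 9*x^4/20 + 8*x^3/9 - x^2/3 - x/9


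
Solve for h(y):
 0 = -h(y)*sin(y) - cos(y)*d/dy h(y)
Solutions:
 h(y) = C1*cos(y)


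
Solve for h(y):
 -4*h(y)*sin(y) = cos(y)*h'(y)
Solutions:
 h(y) = C1*cos(y)^4


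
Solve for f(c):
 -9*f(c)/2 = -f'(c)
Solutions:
 f(c) = C1*exp(9*c/2)


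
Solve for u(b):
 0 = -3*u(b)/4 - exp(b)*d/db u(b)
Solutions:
 u(b) = C1*exp(3*exp(-b)/4)


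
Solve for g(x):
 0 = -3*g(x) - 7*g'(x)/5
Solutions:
 g(x) = C1*exp(-15*x/7)


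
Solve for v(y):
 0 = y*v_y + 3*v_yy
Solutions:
 v(y) = C1 + C2*erf(sqrt(6)*y/6)


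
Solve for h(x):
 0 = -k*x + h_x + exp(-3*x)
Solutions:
 h(x) = C1 + k*x^2/2 + exp(-3*x)/3


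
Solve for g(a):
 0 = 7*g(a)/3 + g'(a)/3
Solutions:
 g(a) = C1*exp(-7*a)


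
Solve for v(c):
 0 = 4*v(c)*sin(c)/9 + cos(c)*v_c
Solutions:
 v(c) = C1*cos(c)^(4/9)


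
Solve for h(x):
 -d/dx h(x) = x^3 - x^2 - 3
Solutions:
 h(x) = C1 - x^4/4 + x^3/3 + 3*x


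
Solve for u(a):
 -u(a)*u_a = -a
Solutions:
 u(a) = -sqrt(C1 + a^2)
 u(a) = sqrt(C1 + a^2)


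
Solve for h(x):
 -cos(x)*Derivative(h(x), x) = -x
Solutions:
 h(x) = C1 + Integral(x/cos(x), x)


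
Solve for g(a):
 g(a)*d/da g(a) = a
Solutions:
 g(a) = -sqrt(C1 + a^2)
 g(a) = sqrt(C1 + a^2)


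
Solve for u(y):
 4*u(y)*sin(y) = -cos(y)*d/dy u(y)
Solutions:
 u(y) = C1*cos(y)^4


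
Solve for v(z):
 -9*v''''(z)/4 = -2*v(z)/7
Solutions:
 v(z) = C1*exp(-14^(3/4)*sqrt(3)*z/21) + C2*exp(14^(3/4)*sqrt(3)*z/21) + C3*sin(14^(3/4)*sqrt(3)*z/21) + C4*cos(14^(3/4)*sqrt(3)*z/21)


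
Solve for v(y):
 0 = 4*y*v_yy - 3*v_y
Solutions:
 v(y) = C1 + C2*y^(7/4)


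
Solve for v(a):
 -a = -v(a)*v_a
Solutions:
 v(a) = -sqrt(C1 + a^2)
 v(a) = sqrt(C1 + a^2)


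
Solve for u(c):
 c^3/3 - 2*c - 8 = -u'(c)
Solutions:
 u(c) = C1 - c^4/12 + c^2 + 8*c


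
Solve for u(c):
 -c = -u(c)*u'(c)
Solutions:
 u(c) = -sqrt(C1 + c^2)
 u(c) = sqrt(C1 + c^2)


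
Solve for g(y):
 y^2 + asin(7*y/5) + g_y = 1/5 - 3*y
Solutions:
 g(y) = C1 - y^3/3 - 3*y^2/2 - y*asin(7*y/5) + y/5 - sqrt(25 - 49*y^2)/7


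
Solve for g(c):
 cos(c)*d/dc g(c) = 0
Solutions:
 g(c) = C1


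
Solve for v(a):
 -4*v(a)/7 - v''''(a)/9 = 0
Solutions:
 v(a) = (C1*sin(sqrt(3)*7^(3/4)*a/7) + C2*cos(sqrt(3)*7^(3/4)*a/7))*exp(-sqrt(3)*7^(3/4)*a/7) + (C3*sin(sqrt(3)*7^(3/4)*a/7) + C4*cos(sqrt(3)*7^(3/4)*a/7))*exp(sqrt(3)*7^(3/4)*a/7)


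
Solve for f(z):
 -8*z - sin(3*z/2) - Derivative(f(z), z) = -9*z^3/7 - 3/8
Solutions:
 f(z) = C1 + 9*z^4/28 - 4*z^2 + 3*z/8 + 2*cos(3*z/2)/3


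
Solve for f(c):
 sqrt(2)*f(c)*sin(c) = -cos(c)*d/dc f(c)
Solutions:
 f(c) = C1*cos(c)^(sqrt(2))


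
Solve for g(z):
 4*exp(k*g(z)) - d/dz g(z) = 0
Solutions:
 g(z) = Piecewise((log(-1/(C1*k + 4*k*z))/k, Ne(k, 0)), (nan, True))
 g(z) = Piecewise((C1 + 4*z, Eq(k, 0)), (nan, True))


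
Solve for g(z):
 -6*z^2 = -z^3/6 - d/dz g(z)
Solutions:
 g(z) = C1 - z^4/24 + 2*z^3


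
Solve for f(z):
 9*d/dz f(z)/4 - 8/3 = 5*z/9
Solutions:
 f(z) = C1 + 10*z^2/81 + 32*z/27


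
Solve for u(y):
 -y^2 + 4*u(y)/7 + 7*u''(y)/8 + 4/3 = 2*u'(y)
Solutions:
 u(y) = C1*exp(4*y*(2 - sqrt(2))/7) + C2*exp(4*y*(sqrt(2) + 2)/7) + 7*y^2/4 + 49*y/4 + 6755/192


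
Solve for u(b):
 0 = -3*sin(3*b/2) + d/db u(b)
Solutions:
 u(b) = C1 - 2*cos(3*b/2)


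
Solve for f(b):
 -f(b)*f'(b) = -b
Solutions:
 f(b) = -sqrt(C1 + b^2)
 f(b) = sqrt(C1 + b^2)


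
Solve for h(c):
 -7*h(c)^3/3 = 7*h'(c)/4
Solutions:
 h(c) = -sqrt(6)*sqrt(-1/(C1 - 4*c))/2
 h(c) = sqrt(6)*sqrt(-1/(C1 - 4*c))/2


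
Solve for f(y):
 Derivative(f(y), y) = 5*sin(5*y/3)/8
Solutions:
 f(y) = C1 - 3*cos(5*y/3)/8


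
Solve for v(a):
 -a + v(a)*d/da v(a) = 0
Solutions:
 v(a) = -sqrt(C1 + a^2)
 v(a) = sqrt(C1 + a^2)


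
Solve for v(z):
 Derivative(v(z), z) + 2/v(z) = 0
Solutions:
 v(z) = -sqrt(C1 - 4*z)
 v(z) = sqrt(C1 - 4*z)


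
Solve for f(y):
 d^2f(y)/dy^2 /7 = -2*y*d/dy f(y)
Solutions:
 f(y) = C1 + C2*erf(sqrt(7)*y)


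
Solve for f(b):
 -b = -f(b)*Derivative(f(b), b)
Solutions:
 f(b) = -sqrt(C1 + b^2)
 f(b) = sqrt(C1 + b^2)


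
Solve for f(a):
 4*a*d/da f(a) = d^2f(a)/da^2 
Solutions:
 f(a) = C1 + C2*erfi(sqrt(2)*a)


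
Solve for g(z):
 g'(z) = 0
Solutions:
 g(z) = C1


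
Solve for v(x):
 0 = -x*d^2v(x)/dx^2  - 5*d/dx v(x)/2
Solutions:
 v(x) = C1 + C2/x^(3/2)


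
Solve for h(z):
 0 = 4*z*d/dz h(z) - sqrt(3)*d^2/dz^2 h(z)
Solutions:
 h(z) = C1 + C2*erfi(sqrt(2)*3^(3/4)*z/3)


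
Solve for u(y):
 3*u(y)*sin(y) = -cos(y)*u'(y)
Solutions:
 u(y) = C1*cos(y)^3


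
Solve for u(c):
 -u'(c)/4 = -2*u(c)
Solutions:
 u(c) = C1*exp(8*c)


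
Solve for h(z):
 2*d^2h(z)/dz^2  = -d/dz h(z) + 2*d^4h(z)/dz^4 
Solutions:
 h(z) = C1 + C2*exp(-6^(1/3)*z*(2*6^(1/3)/(sqrt(33) + 9)^(1/3) + (sqrt(33) + 9)^(1/3))/12)*sin(2^(1/3)*3^(1/6)*z*(-3^(2/3)*(sqrt(33) + 9)^(1/3) + 6*2^(1/3)/(sqrt(33) + 9)^(1/3))/12) + C3*exp(-6^(1/3)*z*(2*6^(1/3)/(sqrt(33) + 9)^(1/3) + (sqrt(33) + 9)^(1/3))/12)*cos(2^(1/3)*3^(1/6)*z*(-3^(2/3)*(sqrt(33) + 9)^(1/3) + 6*2^(1/3)/(sqrt(33) + 9)^(1/3))/12) + C4*exp(6^(1/3)*z*(2*6^(1/3)/(sqrt(33) + 9)^(1/3) + (sqrt(33) + 9)^(1/3))/6)


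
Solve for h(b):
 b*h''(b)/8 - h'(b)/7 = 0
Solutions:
 h(b) = C1 + C2*b^(15/7)


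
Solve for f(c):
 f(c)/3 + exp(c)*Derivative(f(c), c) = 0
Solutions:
 f(c) = C1*exp(exp(-c)/3)


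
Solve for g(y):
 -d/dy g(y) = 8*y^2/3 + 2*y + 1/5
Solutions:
 g(y) = C1 - 8*y^3/9 - y^2 - y/5


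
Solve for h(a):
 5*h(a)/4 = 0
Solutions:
 h(a) = 0


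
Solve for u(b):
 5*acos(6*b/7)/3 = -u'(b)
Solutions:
 u(b) = C1 - 5*b*acos(6*b/7)/3 + 5*sqrt(49 - 36*b^2)/18


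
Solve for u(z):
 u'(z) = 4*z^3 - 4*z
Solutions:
 u(z) = C1 + z^4 - 2*z^2


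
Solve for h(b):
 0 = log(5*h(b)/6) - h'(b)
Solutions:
 -Integral(1/(log(_y) - log(6) + log(5)), (_y, h(b))) = C1 - b


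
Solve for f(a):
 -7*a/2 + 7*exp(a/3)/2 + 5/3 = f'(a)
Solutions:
 f(a) = C1 - 7*a^2/4 + 5*a/3 + 21*exp(a/3)/2


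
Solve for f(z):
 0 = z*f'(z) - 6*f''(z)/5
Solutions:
 f(z) = C1 + C2*erfi(sqrt(15)*z/6)


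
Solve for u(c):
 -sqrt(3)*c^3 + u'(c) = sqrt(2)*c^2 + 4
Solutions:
 u(c) = C1 + sqrt(3)*c^4/4 + sqrt(2)*c^3/3 + 4*c


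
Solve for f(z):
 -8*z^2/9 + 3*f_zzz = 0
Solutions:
 f(z) = C1 + C2*z + C3*z^2 + 2*z^5/405


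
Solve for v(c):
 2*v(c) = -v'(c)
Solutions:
 v(c) = C1*exp(-2*c)


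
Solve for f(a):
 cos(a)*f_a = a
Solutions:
 f(a) = C1 + Integral(a/cos(a), a)


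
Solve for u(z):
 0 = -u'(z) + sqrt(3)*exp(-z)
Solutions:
 u(z) = C1 - sqrt(3)*exp(-z)


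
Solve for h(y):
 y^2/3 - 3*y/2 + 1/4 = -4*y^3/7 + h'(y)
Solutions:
 h(y) = C1 + y^4/7 + y^3/9 - 3*y^2/4 + y/4


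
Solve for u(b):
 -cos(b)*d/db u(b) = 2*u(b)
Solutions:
 u(b) = C1*(sin(b) - 1)/(sin(b) + 1)


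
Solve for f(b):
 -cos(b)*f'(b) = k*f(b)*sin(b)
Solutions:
 f(b) = C1*exp(k*log(cos(b)))


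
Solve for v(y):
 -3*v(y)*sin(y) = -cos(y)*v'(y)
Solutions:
 v(y) = C1/cos(y)^3


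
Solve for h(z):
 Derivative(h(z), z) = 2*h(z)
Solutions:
 h(z) = C1*exp(2*z)


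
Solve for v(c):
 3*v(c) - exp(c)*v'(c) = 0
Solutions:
 v(c) = C1*exp(-3*exp(-c))


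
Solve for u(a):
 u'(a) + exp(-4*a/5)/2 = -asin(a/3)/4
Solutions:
 u(a) = C1 - a*asin(a/3)/4 - sqrt(9 - a^2)/4 + 5*exp(-4*a/5)/8


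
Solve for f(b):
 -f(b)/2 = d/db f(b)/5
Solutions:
 f(b) = C1*exp(-5*b/2)


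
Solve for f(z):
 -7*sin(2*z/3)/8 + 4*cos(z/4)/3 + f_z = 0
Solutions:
 f(z) = C1 - 16*sin(z/4)/3 - 21*cos(2*z/3)/16


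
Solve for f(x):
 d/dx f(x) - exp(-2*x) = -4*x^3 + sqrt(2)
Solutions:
 f(x) = C1 - x^4 + sqrt(2)*x - exp(-2*x)/2


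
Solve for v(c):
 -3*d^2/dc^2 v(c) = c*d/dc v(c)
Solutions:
 v(c) = C1 + C2*erf(sqrt(6)*c/6)


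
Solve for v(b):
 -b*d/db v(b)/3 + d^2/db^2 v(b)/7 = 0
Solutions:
 v(b) = C1 + C2*erfi(sqrt(42)*b/6)


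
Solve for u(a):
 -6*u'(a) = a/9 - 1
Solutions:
 u(a) = C1 - a^2/108 + a/6


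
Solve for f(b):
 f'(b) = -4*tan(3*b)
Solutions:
 f(b) = C1 + 4*log(cos(3*b))/3


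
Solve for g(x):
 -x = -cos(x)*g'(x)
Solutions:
 g(x) = C1 + Integral(x/cos(x), x)


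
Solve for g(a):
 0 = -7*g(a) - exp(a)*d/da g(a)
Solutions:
 g(a) = C1*exp(7*exp(-a))


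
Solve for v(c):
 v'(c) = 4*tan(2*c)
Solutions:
 v(c) = C1 - 2*log(cos(2*c))


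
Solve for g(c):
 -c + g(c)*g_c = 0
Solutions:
 g(c) = -sqrt(C1 + c^2)
 g(c) = sqrt(C1 + c^2)


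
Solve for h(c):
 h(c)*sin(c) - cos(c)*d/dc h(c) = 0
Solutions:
 h(c) = C1/cos(c)


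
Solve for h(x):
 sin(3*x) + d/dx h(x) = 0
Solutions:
 h(x) = C1 + cos(3*x)/3


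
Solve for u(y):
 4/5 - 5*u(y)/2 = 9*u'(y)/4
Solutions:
 u(y) = C1*exp(-10*y/9) + 8/25


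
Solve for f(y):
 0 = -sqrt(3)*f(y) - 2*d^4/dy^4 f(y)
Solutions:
 f(y) = (C1*sin(2^(1/4)*3^(1/8)*y/2) + C2*cos(2^(1/4)*3^(1/8)*y/2))*exp(-2^(1/4)*3^(1/8)*y/2) + (C3*sin(2^(1/4)*3^(1/8)*y/2) + C4*cos(2^(1/4)*3^(1/8)*y/2))*exp(2^(1/4)*3^(1/8)*y/2)


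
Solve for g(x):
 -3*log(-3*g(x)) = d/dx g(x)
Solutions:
 Integral(1/(log(-_y) + log(3)), (_y, g(x)))/3 = C1 - x


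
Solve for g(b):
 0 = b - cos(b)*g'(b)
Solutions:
 g(b) = C1 + Integral(b/cos(b), b)


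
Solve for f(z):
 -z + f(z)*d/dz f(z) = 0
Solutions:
 f(z) = -sqrt(C1 + z^2)
 f(z) = sqrt(C1 + z^2)


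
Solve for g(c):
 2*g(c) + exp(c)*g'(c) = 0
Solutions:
 g(c) = C1*exp(2*exp(-c))


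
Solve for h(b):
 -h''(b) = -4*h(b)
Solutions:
 h(b) = C1*exp(-2*b) + C2*exp(2*b)


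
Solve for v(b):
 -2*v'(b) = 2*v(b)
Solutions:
 v(b) = C1*exp(-b)


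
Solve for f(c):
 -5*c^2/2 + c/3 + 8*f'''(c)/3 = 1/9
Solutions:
 f(c) = C1 + C2*c + C3*c^2 + c^5/64 - c^4/192 + c^3/144


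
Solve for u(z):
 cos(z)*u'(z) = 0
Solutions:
 u(z) = C1


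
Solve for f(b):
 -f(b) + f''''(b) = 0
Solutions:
 f(b) = C1*exp(-b) + C2*exp(b) + C3*sin(b) + C4*cos(b)


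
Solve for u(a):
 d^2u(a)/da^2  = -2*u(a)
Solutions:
 u(a) = C1*sin(sqrt(2)*a) + C2*cos(sqrt(2)*a)


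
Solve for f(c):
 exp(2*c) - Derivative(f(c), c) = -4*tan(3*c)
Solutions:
 f(c) = C1 + exp(2*c)/2 - 4*log(cos(3*c))/3


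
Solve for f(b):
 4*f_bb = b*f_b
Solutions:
 f(b) = C1 + C2*erfi(sqrt(2)*b/4)


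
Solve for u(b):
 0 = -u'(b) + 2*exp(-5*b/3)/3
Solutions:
 u(b) = C1 - 2*exp(-5*b/3)/5


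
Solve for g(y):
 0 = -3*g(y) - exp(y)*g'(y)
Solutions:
 g(y) = C1*exp(3*exp(-y))


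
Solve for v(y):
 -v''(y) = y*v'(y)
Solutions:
 v(y) = C1 + C2*erf(sqrt(2)*y/2)


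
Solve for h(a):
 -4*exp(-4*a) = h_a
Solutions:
 h(a) = C1 + exp(-4*a)


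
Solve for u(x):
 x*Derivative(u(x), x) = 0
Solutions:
 u(x) = C1


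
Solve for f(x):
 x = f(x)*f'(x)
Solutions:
 f(x) = -sqrt(C1 + x^2)
 f(x) = sqrt(C1 + x^2)


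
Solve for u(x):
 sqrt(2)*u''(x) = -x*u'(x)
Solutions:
 u(x) = C1 + C2*erf(2^(1/4)*x/2)


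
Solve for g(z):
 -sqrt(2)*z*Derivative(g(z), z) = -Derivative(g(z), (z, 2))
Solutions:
 g(z) = C1 + C2*erfi(2^(3/4)*z/2)


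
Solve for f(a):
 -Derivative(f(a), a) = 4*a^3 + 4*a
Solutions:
 f(a) = C1 - a^4 - 2*a^2


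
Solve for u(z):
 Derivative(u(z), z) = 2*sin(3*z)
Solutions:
 u(z) = C1 - 2*cos(3*z)/3


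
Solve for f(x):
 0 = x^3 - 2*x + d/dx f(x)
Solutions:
 f(x) = C1 - x^4/4 + x^2


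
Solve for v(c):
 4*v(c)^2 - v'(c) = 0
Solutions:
 v(c) = -1/(C1 + 4*c)


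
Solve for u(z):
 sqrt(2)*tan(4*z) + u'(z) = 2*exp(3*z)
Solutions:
 u(z) = C1 + 2*exp(3*z)/3 + sqrt(2)*log(cos(4*z))/4


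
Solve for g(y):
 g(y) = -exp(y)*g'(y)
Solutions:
 g(y) = C1*exp(exp(-y))


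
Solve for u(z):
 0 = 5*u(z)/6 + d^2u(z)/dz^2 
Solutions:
 u(z) = C1*sin(sqrt(30)*z/6) + C2*cos(sqrt(30)*z/6)


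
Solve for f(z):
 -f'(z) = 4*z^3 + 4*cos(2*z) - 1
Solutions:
 f(z) = C1 - z^4 + z - 2*sin(2*z)


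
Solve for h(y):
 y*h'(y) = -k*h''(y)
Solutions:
 h(y) = C1 + C2*sqrt(k)*erf(sqrt(2)*y*sqrt(1/k)/2)


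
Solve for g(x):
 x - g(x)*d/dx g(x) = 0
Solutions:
 g(x) = -sqrt(C1 + x^2)
 g(x) = sqrt(C1 + x^2)


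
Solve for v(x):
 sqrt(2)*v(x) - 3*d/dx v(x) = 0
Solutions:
 v(x) = C1*exp(sqrt(2)*x/3)


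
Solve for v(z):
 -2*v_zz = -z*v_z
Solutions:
 v(z) = C1 + C2*erfi(z/2)


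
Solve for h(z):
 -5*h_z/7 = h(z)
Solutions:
 h(z) = C1*exp(-7*z/5)


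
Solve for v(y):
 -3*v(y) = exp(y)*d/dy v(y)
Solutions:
 v(y) = C1*exp(3*exp(-y))


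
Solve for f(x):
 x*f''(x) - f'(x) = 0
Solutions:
 f(x) = C1 + C2*x^2


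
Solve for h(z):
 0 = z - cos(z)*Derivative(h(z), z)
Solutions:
 h(z) = C1 + Integral(z/cos(z), z)


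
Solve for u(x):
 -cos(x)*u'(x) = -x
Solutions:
 u(x) = C1 + Integral(x/cos(x), x)


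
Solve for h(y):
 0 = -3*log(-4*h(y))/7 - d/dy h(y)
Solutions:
 7*Integral(1/(log(-_y) + 2*log(2)), (_y, h(y)))/3 = C1 - y


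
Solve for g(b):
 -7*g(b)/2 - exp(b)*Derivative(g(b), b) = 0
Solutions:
 g(b) = C1*exp(7*exp(-b)/2)


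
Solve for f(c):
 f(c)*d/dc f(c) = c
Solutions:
 f(c) = -sqrt(C1 + c^2)
 f(c) = sqrt(C1 + c^2)


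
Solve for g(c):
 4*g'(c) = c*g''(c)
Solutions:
 g(c) = C1 + C2*c^5


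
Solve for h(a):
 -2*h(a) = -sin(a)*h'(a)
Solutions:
 h(a) = C1*(cos(a) - 1)/(cos(a) + 1)


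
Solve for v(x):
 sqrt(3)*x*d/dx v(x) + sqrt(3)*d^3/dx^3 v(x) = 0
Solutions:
 v(x) = C1 + Integral(C2*airyai(-x) + C3*airybi(-x), x)


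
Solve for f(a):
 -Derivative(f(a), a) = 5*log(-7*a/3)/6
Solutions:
 f(a) = C1 - 5*a*log(-a)/6 + 5*a*(-log(7) + 1 + log(3))/6


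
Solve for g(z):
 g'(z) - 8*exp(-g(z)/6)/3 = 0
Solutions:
 g(z) = 6*log(C1 + 4*z/9)


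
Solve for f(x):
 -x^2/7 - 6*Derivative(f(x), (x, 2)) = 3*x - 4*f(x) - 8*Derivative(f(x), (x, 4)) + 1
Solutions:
 f(x) = x^2/28 + 3*x/4 + (C1*sin(2^(3/4)*x*sin(atan(sqrt(23)/3)/2)/2) + C2*cos(2^(3/4)*x*sin(atan(sqrt(23)/3)/2)/2))*exp(-2^(3/4)*x*cos(atan(sqrt(23)/3)/2)/2) + (C3*sin(2^(3/4)*x*sin(atan(sqrt(23)/3)/2)/2) + C4*cos(2^(3/4)*x*sin(atan(sqrt(23)/3)/2)/2))*exp(2^(3/4)*x*cos(atan(sqrt(23)/3)/2)/2) + 5/14


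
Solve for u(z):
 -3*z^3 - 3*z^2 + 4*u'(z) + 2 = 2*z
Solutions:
 u(z) = C1 + 3*z^4/16 + z^3/4 + z^2/4 - z/2


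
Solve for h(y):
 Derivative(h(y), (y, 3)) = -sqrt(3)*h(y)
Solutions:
 h(y) = C3*exp(-3^(1/6)*y) + (C1*sin(3^(2/3)*y/2) + C2*cos(3^(2/3)*y/2))*exp(3^(1/6)*y/2)


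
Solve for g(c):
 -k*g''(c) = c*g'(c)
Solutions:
 g(c) = C1 + C2*sqrt(k)*erf(sqrt(2)*c*sqrt(1/k)/2)


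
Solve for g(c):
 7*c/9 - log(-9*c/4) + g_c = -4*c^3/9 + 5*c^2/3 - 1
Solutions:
 g(c) = C1 - c^4/9 + 5*c^3/9 - 7*c^2/18 + c*log(-c) + 2*c*(-1 - log(2) + log(3))


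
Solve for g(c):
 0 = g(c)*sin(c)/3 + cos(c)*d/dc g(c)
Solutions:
 g(c) = C1*cos(c)^(1/3)


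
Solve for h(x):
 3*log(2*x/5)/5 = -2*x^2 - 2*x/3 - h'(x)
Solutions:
 h(x) = C1 - 2*x^3/3 - x^2/3 - 3*x*log(x)/5 - 3*x*log(2)/5 + 3*x/5 + 3*x*log(5)/5


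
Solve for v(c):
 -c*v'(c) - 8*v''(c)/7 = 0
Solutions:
 v(c) = C1 + C2*erf(sqrt(7)*c/4)


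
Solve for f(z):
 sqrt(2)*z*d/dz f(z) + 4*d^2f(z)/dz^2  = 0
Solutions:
 f(z) = C1 + C2*erf(2^(3/4)*z/4)


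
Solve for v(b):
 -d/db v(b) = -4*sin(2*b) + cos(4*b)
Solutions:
 v(b) = C1 - sin(4*b)/4 - 2*cos(2*b)


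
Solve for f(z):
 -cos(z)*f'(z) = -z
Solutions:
 f(z) = C1 + Integral(z/cos(z), z)


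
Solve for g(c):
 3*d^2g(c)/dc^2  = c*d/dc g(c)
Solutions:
 g(c) = C1 + C2*erfi(sqrt(6)*c/6)


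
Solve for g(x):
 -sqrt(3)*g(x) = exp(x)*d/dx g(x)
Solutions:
 g(x) = C1*exp(sqrt(3)*exp(-x))


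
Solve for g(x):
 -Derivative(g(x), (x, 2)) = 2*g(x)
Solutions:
 g(x) = C1*sin(sqrt(2)*x) + C2*cos(sqrt(2)*x)


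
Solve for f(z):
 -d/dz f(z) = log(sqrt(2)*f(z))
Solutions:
 2*Integral(1/(2*log(_y) + log(2)), (_y, f(z))) = C1 - z


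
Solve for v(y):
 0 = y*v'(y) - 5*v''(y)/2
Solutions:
 v(y) = C1 + C2*erfi(sqrt(5)*y/5)


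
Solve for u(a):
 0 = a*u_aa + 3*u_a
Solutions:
 u(a) = C1 + C2/a^2


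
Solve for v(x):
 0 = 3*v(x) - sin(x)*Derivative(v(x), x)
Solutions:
 v(x) = C1*(cos(x) - 1)^(3/2)/(cos(x) + 1)^(3/2)


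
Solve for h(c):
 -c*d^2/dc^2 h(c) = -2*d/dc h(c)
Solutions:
 h(c) = C1 + C2*c^3


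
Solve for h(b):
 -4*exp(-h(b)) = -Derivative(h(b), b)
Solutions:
 h(b) = log(C1 + 4*b)


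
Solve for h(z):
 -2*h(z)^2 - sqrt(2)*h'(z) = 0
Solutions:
 h(z) = 1/(C1 + sqrt(2)*z)


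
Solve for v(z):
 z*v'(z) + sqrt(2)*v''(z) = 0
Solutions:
 v(z) = C1 + C2*erf(2^(1/4)*z/2)


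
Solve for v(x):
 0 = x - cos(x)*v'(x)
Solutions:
 v(x) = C1 + Integral(x/cos(x), x)


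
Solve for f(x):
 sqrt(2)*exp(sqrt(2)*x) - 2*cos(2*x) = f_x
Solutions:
 f(x) = C1 + exp(sqrt(2)*x) - sin(2*x)


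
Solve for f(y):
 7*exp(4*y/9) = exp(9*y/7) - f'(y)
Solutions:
 f(y) = C1 - 63*exp(4*y/9)/4 + 7*exp(9*y/7)/9


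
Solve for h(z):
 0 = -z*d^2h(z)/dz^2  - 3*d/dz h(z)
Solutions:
 h(z) = C1 + C2/z^2


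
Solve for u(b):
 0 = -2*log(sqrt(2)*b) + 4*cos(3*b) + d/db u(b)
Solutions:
 u(b) = C1 + 2*b*log(b) - 2*b + b*log(2) - 4*sin(3*b)/3


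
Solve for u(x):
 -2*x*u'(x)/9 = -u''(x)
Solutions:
 u(x) = C1 + C2*erfi(x/3)


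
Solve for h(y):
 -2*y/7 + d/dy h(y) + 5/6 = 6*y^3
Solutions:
 h(y) = C1 + 3*y^4/2 + y^2/7 - 5*y/6


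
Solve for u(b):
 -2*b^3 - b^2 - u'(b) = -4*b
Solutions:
 u(b) = C1 - b^4/2 - b^3/3 + 2*b^2


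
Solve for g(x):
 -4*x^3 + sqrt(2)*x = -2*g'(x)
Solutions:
 g(x) = C1 + x^4/2 - sqrt(2)*x^2/4


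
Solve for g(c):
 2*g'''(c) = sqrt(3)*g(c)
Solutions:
 g(c) = C3*exp(2^(2/3)*3^(1/6)*c/2) + (C1*sin(6^(2/3)*c/4) + C2*cos(6^(2/3)*c/4))*exp(-2^(2/3)*3^(1/6)*c/4)


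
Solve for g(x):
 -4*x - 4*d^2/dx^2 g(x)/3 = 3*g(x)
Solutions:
 g(x) = C1*sin(3*x/2) + C2*cos(3*x/2) - 4*x/3


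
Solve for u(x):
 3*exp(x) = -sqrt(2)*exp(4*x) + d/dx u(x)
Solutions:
 u(x) = C1 + sqrt(2)*exp(4*x)/4 + 3*exp(x)


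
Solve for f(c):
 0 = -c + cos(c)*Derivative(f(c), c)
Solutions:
 f(c) = C1 + Integral(c/cos(c), c)


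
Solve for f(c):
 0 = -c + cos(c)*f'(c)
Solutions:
 f(c) = C1 + Integral(c/cos(c), c)


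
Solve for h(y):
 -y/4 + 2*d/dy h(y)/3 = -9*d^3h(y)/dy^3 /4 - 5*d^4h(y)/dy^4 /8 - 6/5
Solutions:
 h(y) = C1 + C2*exp(y*(-18 + 27*3^(1/3)/(5*sqrt(187) + 106)^(1/3) + 3^(2/3)*(5*sqrt(187) + 106)^(1/3))/15)*sin(3^(1/6)*y*(-(5*sqrt(187) + 106)^(1/3) + 9*3^(2/3)/(5*sqrt(187) + 106)^(1/3))/5) + C3*exp(y*(-18 + 27*3^(1/3)/(5*sqrt(187) + 106)^(1/3) + 3^(2/3)*(5*sqrt(187) + 106)^(1/3))/15)*cos(3^(1/6)*y*(-(5*sqrt(187) + 106)^(1/3) + 9*3^(2/3)/(5*sqrt(187) + 106)^(1/3))/5) + C4*exp(-2*y*(27*3^(1/3)/(5*sqrt(187) + 106)^(1/3) + 9 + 3^(2/3)*(5*sqrt(187) + 106)^(1/3))/15) + 3*y^2/16 - 9*y/5


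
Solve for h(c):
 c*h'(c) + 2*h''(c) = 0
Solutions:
 h(c) = C1 + C2*erf(c/2)


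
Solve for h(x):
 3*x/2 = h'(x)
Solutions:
 h(x) = C1 + 3*x^2/4


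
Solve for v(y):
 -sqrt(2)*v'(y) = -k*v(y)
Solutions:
 v(y) = C1*exp(sqrt(2)*k*y/2)


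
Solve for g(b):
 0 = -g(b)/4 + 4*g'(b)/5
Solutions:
 g(b) = C1*exp(5*b/16)


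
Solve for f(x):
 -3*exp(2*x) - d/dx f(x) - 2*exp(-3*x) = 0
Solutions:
 f(x) = C1 - 3*exp(2*x)/2 + 2*exp(-3*x)/3


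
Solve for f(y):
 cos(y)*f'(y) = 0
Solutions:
 f(y) = C1


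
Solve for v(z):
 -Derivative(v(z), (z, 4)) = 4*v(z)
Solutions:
 v(z) = (C1*sin(z) + C2*cos(z))*exp(-z) + (C3*sin(z) + C4*cos(z))*exp(z)


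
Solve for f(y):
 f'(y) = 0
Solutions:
 f(y) = C1


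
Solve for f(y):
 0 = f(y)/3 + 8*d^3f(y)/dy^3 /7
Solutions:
 f(y) = C3*exp(-3^(2/3)*7^(1/3)*y/6) + (C1*sin(3^(1/6)*7^(1/3)*y/4) + C2*cos(3^(1/6)*7^(1/3)*y/4))*exp(3^(2/3)*7^(1/3)*y/12)


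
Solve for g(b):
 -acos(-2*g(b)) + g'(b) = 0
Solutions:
 Integral(1/acos(-2*_y), (_y, g(b))) = C1 + b


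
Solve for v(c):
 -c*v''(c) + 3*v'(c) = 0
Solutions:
 v(c) = C1 + C2*c^4


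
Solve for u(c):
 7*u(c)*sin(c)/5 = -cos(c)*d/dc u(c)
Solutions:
 u(c) = C1*cos(c)^(7/5)


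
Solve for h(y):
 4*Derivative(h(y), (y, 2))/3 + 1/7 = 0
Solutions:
 h(y) = C1 + C2*y - 3*y^2/56


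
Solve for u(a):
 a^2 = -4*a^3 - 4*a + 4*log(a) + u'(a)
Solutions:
 u(a) = C1 + a^4 + a^3/3 + 2*a^2 - 4*a*log(a) + 4*a


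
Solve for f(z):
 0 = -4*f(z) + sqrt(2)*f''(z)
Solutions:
 f(z) = C1*exp(-2^(3/4)*z) + C2*exp(2^(3/4)*z)


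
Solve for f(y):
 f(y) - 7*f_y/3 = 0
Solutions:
 f(y) = C1*exp(3*y/7)


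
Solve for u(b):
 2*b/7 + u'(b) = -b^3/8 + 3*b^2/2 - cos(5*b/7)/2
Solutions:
 u(b) = C1 - b^4/32 + b^3/2 - b^2/7 - 7*sin(5*b/7)/10


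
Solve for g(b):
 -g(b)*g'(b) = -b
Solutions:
 g(b) = -sqrt(C1 + b^2)
 g(b) = sqrt(C1 + b^2)


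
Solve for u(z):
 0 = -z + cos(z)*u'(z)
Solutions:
 u(z) = C1 + Integral(z/cos(z), z)


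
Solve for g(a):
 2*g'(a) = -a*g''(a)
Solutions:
 g(a) = C1 + C2/a


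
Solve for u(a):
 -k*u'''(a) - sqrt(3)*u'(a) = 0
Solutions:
 u(a) = C1 + C2*exp(-3^(1/4)*a*sqrt(-1/k)) + C3*exp(3^(1/4)*a*sqrt(-1/k))


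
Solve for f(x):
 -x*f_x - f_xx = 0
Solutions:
 f(x) = C1 + C2*erf(sqrt(2)*x/2)


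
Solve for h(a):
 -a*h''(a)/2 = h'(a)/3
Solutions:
 h(a) = C1 + C2*a^(1/3)


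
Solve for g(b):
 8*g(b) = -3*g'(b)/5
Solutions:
 g(b) = C1*exp(-40*b/3)


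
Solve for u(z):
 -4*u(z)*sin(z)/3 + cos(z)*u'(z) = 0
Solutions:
 u(z) = C1/cos(z)^(4/3)


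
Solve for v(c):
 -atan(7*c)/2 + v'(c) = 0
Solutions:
 v(c) = C1 + c*atan(7*c)/2 - log(49*c^2 + 1)/28


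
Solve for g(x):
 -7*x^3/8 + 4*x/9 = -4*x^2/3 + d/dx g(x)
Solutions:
 g(x) = C1 - 7*x^4/32 + 4*x^3/9 + 2*x^2/9


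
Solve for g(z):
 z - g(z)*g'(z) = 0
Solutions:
 g(z) = -sqrt(C1 + z^2)
 g(z) = sqrt(C1 + z^2)


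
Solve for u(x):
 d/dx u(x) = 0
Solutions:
 u(x) = C1


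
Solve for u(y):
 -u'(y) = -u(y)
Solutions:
 u(y) = C1*exp(y)


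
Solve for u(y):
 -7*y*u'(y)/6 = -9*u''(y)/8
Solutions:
 u(y) = C1 + C2*erfi(sqrt(42)*y/9)


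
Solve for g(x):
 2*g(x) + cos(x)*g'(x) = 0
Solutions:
 g(x) = C1*(sin(x) - 1)/(sin(x) + 1)


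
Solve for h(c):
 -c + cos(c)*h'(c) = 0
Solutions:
 h(c) = C1 + Integral(c/cos(c), c)


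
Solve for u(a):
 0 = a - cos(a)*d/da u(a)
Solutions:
 u(a) = C1 + Integral(a/cos(a), a)


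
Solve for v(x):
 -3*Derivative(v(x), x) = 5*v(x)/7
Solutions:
 v(x) = C1*exp(-5*x/21)


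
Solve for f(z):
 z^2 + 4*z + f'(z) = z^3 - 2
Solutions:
 f(z) = C1 + z^4/4 - z^3/3 - 2*z^2 - 2*z


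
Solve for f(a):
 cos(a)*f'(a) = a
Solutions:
 f(a) = C1 + Integral(a/cos(a), a)


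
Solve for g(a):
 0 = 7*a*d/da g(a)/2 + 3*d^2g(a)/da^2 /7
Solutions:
 g(a) = C1 + C2*erf(7*sqrt(3)*a/6)


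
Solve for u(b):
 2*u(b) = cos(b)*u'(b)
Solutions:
 u(b) = C1*(sin(b) + 1)/(sin(b) - 1)


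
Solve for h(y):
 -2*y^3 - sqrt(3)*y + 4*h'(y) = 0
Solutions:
 h(y) = C1 + y^4/8 + sqrt(3)*y^2/8


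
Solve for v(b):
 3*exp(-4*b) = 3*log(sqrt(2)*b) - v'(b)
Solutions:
 v(b) = C1 + 3*b*log(b) + b*(-3 + 3*log(2)/2) + 3*exp(-4*b)/4


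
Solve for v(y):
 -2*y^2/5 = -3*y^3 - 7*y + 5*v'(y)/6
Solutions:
 v(y) = C1 + 9*y^4/10 - 4*y^3/25 + 21*y^2/5


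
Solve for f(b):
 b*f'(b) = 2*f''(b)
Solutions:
 f(b) = C1 + C2*erfi(b/2)


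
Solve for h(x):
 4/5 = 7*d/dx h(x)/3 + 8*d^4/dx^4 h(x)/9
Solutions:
 h(x) = C1 + C4*exp(-21^(1/3)*x/2) + 12*x/35 + (C2*sin(3^(5/6)*7^(1/3)*x/4) + C3*cos(3^(5/6)*7^(1/3)*x/4))*exp(21^(1/3)*x/4)


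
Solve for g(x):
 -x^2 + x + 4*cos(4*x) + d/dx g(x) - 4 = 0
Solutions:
 g(x) = C1 + x^3/3 - x^2/2 + 4*x - sin(4*x)


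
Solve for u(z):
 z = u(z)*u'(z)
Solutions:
 u(z) = -sqrt(C1 + z^2)
 u(z) = sqrt(C1 + z^2)


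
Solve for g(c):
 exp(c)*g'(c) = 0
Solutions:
 g(c) = C1


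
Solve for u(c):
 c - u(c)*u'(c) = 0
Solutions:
 u(c) = -sqrt(C1 + c^2)
 u(c) = sqrt(C1 + c^2)


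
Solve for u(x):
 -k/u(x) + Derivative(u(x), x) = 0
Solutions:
 u(x) = -sqrt(C1 + 2*k*x)
 u(x) = sqrt(C1 + 2*k*x)


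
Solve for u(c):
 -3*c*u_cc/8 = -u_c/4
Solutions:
 u(c) = C1 + C2*c^(5/3)


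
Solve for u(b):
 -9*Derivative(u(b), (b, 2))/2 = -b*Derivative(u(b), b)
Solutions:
 u(b) = C1 + C2*erfi(b/3)


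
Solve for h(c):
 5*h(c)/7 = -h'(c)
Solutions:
 h(c) = C1*exp(-5*c/7)


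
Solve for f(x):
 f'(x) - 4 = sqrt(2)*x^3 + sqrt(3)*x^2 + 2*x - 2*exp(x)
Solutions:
 f(x) = C1 + sqrt(2)*x^4/4 + sqrt(3)*x^3/3 + x^2 + 4*x - 2*exp(x)


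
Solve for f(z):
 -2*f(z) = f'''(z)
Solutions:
 f(z) = C3*exp(-2^(1/3)*z) + (C1*sin(2^(1/3)*sqrt(3)*z/2) + C2*cos(2^(1/3)*sqrt(3)*z/2))*exp(2^(1/3)*z/2)


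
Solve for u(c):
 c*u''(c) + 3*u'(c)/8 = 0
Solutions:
 u(c) = C1 + C2*c^(5/8)


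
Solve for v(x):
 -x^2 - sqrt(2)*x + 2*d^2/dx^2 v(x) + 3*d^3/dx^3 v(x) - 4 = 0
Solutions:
 v(x) = C1 + C2*x + C3*exp(-2*x/3) + x^4/24 + x^3*(-3 + sqrt(2))/12 + x^2*(17 - 3*sqrt(2))/8


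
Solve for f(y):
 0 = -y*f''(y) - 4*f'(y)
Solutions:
 f(y) = C1 + C2/y^3


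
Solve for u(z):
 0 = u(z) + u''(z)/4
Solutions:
 u(z) = C1*sin(2*z) + C2*cos(2*z)


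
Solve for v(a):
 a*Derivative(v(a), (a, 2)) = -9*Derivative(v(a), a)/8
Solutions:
 v(a) = C1 + C2/a^(1/8)


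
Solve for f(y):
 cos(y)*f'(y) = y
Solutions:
 f(y) = C1 + Integral(y/cos(y), y)


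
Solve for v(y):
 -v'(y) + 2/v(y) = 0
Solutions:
 v(y) = -sqrt(C1 + 4*y)
 v(y) = sqrt(C1 + 4*y)


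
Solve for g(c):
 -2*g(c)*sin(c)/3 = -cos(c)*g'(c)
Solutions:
 g(c) = C1/cos(c)^(2/3)


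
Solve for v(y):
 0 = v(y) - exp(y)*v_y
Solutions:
 v(y) = C1*exp(-exp(-y))


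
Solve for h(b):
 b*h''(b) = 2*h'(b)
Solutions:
 h(b) = C1 + C2*b^3


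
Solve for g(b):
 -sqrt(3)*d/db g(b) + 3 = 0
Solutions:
 g(b) = C1 + sqrt(3)*b


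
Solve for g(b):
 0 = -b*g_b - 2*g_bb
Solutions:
 g(b) = C1 + C2*erf(b/2)


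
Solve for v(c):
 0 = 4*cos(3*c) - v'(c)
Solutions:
 v(c) = C1 + 4*sin(3*c)/3


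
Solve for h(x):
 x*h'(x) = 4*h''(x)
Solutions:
 h(x) = C1 + C2*erfi(sqrt(2)*x/4)


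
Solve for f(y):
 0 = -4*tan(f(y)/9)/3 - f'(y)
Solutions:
 f(y) = -9*asin(C1*exp(-4*y/27)) + 9*pi
 f(y) = 9*asin(C1*exp(-4*y/27))


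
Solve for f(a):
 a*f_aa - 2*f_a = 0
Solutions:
 f(a) = C1 + C2*a^3


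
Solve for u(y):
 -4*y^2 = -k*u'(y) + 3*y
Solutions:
 u(y) = C1 + 4*y^3/(3*k) + 3*y^2/(2*k)


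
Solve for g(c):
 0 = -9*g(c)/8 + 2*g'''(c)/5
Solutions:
 g(c) = C3*exp(2^(2/3)*45^(1/3)*c/4) + (C1*sin(3*2^(2/3)*3^(1/6)*5^(1/3)*c/8) + C2*cos(3*2^(2/3)*3^(1/6)*5^(1/3)*c/8))*exp(-2^(2/3)*45^(1/3)*c/8)


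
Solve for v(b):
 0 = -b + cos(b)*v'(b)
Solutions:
 v(b) = C1 + Integral(b/cos(b), b)


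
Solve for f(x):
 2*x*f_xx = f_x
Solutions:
 f(x) = C1 + C2*x^(3/2)


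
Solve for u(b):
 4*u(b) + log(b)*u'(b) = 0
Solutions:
 u(b) = C1*exp(-4*li(b))


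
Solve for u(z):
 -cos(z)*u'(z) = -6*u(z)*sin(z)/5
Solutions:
 u(z) = C1/cos(z)^(6/5)


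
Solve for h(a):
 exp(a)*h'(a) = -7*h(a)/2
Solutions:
 h(a) = C1*exp(7*exp(-a)/2)


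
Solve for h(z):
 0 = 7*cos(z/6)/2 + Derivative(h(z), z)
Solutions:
 h(z) = C1 - 21*sin(z/6)


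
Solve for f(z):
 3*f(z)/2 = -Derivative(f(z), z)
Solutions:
 f(z) = C1*exp(-3*z/2)


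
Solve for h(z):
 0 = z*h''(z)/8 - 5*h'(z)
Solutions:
 h(z) = C1 + C2*z^41


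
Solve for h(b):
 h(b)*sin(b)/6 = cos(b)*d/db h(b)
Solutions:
 h(b) = C1/cos(b)^(1/6)


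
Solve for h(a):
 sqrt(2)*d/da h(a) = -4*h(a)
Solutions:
 h(a) = C1*exp(-2*sqrt(2)*a)


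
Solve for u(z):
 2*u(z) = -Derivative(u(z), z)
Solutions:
 u(z) = C1*exp(-2*z)


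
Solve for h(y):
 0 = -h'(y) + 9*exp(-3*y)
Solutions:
 h(y) = C1 - 3*exp(-3*y)


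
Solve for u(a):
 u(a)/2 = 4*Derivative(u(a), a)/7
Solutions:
 u(a) = C1*exp(7*a/8)


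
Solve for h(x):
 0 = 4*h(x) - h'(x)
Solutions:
 h(x) = C1*exp(4*x)


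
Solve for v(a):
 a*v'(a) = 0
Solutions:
 v(a) = C1


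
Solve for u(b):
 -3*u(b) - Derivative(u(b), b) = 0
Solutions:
 u(b) = C1*exp(-3*b)


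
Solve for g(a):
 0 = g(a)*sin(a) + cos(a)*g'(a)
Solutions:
 g(a) = C1*cos(a)


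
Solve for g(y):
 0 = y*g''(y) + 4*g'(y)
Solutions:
 g(y) = C1 + C2/y^3


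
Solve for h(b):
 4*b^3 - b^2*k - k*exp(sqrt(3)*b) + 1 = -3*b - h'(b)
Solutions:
 h(b) = C1 - b^4 + b^3*k/3 - 3*b^2/2 - b + sqrt(3)*k*exp(sqrt(3)*b)/3


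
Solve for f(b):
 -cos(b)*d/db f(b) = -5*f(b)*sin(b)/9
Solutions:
 f(b) = C1/cos(b)^(5/9)


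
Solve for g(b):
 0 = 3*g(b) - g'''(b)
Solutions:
 g(b) = C3*exp(3^(1/3)*b) + (C1*sin(3^(5/6)*b/2) + C2*cos(3^(5/6)*b/2))*exp(-3^(1/3)*b/2)


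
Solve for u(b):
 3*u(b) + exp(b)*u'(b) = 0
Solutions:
 u(b) = C1*exp(3*exp(-b))


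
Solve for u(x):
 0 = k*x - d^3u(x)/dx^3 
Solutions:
 u(x) = C1 + C2*x + C3*x^2 + k*x^4/24


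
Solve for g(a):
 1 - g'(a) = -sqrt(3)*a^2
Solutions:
 g(a) = C1 + sqrt(3)*a^3/3 + a


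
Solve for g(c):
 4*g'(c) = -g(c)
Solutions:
 g(c) = C1*exp(-c/4)


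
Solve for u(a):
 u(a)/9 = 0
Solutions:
 u(a) = 0


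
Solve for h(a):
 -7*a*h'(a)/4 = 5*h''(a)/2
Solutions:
 h(a) = C1 + C2*erf(sqrt(35)*a/10)


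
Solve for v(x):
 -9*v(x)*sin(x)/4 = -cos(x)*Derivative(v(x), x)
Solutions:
 v(x) = C1/cos(x)^(9/4)


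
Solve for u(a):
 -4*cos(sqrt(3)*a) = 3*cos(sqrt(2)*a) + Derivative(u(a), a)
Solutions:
 u(a) = C1 - 3*sqrt(2)*sin(sqrt(2)*a)/2 - 4*sqrt(3)*sin(sqrt(3)*a)/3


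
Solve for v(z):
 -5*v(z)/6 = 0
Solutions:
 v(z) = 0


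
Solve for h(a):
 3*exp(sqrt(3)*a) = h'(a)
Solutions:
 h(a) = C1 + sqrt(3)*exp(sqrt(3)*a)


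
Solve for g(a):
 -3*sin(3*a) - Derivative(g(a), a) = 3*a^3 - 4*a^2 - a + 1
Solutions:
 g(a) = C1 - 3*a^4/4 + 4*a^3/3 + a^2/2 - a + cos(3*a)


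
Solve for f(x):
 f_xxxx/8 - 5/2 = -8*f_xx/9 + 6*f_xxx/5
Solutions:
 f(x) = C1 + C2*x + C3*exp(8*x*(9 - 2*sqrt(14))/15) + C4*exp(8*x*(2*sqrt(14) + 9)/15) + 45*x^2/32


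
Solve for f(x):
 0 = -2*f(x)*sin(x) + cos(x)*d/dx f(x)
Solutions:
 f(x) = C1/cos(x)^2


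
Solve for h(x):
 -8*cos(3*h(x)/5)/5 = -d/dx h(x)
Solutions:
 -8*x/5 - 5*log(sin(3*h(x)/5) - 1)/6 + 5*log(sin(3*h(x)/5) + 1)/6 = C1


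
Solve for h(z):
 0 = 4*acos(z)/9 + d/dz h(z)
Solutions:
 h(z) = C1 - 4*z*acos(z)/9 + 4*sqrt(1 - z^2)/9


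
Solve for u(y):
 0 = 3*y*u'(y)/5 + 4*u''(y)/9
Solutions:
 u(y) = C1 + C2*erf(3*sqrt(30)*y/20)


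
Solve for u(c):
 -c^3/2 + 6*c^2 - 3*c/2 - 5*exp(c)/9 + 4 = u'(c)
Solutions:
 u(c) = C1 - c^4/8 + 2*c^3 - 3*c^2/4 + 4*c - 5*exp(c)/9


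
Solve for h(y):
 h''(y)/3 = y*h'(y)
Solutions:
 h(y) = C1 + C2*erfi(sqrt(6)*y/2)


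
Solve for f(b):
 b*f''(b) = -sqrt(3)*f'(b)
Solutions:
 f(b) = C1 + C2*b^(1 - sqrt(3))


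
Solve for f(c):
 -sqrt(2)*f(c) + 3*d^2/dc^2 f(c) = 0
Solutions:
 f(c) = C1*exp(-2^(1/4)*sqrt(3)*c/3) + C2*exp(2^(1/4)*sqrt(3)*c/3)


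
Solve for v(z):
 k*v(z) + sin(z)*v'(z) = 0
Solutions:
 v(z) = C1*exp(k*(-log(cos(z) - 1) + log(cos(z) + 1))/2)


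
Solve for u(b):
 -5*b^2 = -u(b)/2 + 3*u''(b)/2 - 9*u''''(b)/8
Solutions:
 u(b) = 10*b^2 + (C1 + C2*b)*exp(-sqrt(6)*b/3) + (C3 + C4*b)*exp(sqrt(6)*b/3) + 60


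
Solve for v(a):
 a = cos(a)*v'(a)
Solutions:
 v(a) = C1 + Integral(a/cos(a), a)


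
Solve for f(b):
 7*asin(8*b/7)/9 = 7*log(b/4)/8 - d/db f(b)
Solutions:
 f(b) = C1 + 7*b*log(b)/8 - 7*b*asin(8*b/7)/9 - 7*b*log(2)/4 - 7*b/8 - 7*sqrt(49 - 64*b^2)/72


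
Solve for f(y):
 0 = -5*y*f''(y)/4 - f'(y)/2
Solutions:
 f(y) = C1 + C2*y^(3/5)


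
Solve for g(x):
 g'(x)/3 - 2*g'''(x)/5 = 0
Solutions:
 g(x) = C1 + C2*exp(-sqrt(30)*x/6) + C3*exp(sqrt(30)*x/6)


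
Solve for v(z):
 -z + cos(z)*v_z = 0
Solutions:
 v(z) = C1 + Integral(z/cos(z), z)


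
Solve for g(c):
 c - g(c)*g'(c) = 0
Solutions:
 g(c) = -sqrt(C1 + c^2)
 g(c) = sqrt(C1 + c^2)


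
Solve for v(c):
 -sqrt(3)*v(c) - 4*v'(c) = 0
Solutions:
 v(c) = C1*exp(-sqrt(3)*c/4)


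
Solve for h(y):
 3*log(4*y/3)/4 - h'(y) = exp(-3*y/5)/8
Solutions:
 h(y) = C1 + 3*y*log(y)/4 + 3*y*(-log(3) - 1 + 2*log(2))/4 + 5*exp(-3*y/5)/24


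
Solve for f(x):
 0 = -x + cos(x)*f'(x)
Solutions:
 f(x) = C1 + Integral(x/cos(x), x)


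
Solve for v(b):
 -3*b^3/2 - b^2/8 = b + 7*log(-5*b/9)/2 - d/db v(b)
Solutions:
 v(b) = C1 + 3*b^4/8 + b^3/24 + b^2/2 + 7*b*log(-b)/2 + b*(-7*log(3) - 7/2 + 7*log(5)/2)


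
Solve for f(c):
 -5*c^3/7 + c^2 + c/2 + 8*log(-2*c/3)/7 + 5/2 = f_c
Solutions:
 f(c) = C1 - 5*c^4/28 + c^3/3 + c^2/4 + 8*c*log(-c)/7 + c*(-16*log(3) + 16*log(2) + 19)/14


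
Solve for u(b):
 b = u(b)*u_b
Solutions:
 u(b) = -sqrt(C1 + b^2)
 u(b) = sqrt(C1 + b^2)


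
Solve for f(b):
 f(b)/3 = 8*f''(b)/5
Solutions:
 f(b) = C1*exp(-sqrt(30)*b/12) + C2*exp(sqrt(30)*b/12)


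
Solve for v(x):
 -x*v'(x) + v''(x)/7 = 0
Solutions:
 v(x) = C1 + C2*erfi(sqrt(14)*x/2)


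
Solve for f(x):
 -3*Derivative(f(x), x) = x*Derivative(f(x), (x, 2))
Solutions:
 f(x) = C1 + C2/x^2


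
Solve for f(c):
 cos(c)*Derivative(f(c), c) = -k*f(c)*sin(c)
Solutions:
 f(c) = C1*exp(k*log(cos(c)))


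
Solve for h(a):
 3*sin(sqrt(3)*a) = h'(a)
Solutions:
 h(a) = C1 - sqrt(3)*cos(sqrt(3)*a)


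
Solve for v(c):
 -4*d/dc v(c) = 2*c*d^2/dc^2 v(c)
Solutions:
 v(c) = C1 + C2/c


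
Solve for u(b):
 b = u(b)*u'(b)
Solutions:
 u(b) = -sqrt(C1 + b^2)
 u(b) = sqrt(C1 + b^2)


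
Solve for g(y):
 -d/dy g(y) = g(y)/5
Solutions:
 g(y) = C1*exp(-y/5)


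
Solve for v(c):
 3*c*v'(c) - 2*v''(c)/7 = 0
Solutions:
 v(c) = C1 + C2*erfi(sqrt(21)*c/2)


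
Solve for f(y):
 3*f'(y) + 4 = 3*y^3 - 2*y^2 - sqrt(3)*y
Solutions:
 f(y) = C1 + y^4/4 - 2*y^3/9 - sqrt(3)*y^2/6 - 4*y/3


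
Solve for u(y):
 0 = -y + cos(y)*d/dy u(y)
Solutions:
 u(y) = C1 + Integral(y/cos(y), y)


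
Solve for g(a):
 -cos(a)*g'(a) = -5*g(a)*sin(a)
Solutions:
 g(a) = C1/cos(a)^5


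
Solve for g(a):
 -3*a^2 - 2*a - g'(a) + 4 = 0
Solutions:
 g(a) = C1 - a^3 - a^2 + 4*a


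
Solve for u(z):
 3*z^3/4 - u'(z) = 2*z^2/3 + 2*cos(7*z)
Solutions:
 u(z) = C1 + 3*z^4/16 - 2*z^3/9 - 2*sin(7*z)/7


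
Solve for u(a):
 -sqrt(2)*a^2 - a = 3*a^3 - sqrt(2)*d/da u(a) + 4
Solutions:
 u(a) = C1 + 3*sqrt(2)*a^4/8 + a^3/3 + sqrt(2)*a^2/4 + 2*sqrt(2)*a


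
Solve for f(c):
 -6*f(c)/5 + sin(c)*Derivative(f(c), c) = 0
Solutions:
 f(c) = C1*(cos(c) - 1)^(3/5)/(cos(c) + 1)^(3/5)


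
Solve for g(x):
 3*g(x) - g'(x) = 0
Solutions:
 g(x) = C1*exp(3*x)
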